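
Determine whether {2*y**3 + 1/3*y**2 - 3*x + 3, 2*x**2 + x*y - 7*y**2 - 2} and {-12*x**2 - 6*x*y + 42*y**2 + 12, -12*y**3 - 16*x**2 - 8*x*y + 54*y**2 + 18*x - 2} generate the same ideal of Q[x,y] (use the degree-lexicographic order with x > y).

Yes, the ideals are equal.

Two ideals are equal iff their reduced Gröbner bases coincide (the reduced basis is unique for a fixed ordering).
Buchberger on the first generating set:
f_1 = 2*y**3 + 1/3*y**2 - 3*x + 3, LT = y**3.
f_2 = 2*x**2 + x*y - 7*y**2 - 2, LT = x**2.

S(f_1,f_2): leading monomials are coprime, so the S-polynomial reduces to 0 (Buchberger's first criterion).
Every S-polynomial of the final basis reduces to 0, so we have a Gröbner basis.
Inter-reduce: drop elements whose leading term is divisible by another's, tail-reduce, and make monic.
Reduced Gröbner basis: {y**3 + 1/6*y**2 - 3/2*x + 3/2, x**2 + 1/2*x*y - 7/2*y**2 - 1}.

Buchberger on the second generating set:
h_1 = -12*x**2 - 6*x*y + 42*y**2 + 12, LT = x**2.
h_2 = -12*y**3 - 16*x**2 - 8*x*y + 54*y**2 + 18*x - 2, LT = y**3.

S(h_1,h_2): leading monomials are coprime, so the S-polynomial reduces to 0 (Buchberger's first criterion).
Every S-polynomial of the final basis reduces to 0, so we have a Gröbner basis.
Inter-reduce: drop elements whose leading term is divisible by another's, tail-reduce, and make monic.
Reduced Gröbner basis: {y**3 + 1/6*y**2 - 3/2*x + 3/2, x**2 + 1/2*x*y - 7/2*y**2 - 1}.

Same reduced basis, so the two generating sets span the same ideal.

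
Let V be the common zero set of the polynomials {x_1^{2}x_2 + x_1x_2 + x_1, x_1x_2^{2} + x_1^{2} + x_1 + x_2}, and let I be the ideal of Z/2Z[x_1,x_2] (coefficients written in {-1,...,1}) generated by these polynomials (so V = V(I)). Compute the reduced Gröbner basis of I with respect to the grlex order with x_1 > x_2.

G = {x_1x_2^{2} + x_2^{2} + x_2, x_2^{3} + x_1, x_1^{2} + x_2^{2} + x_1}

f_1 = x_1^{2}x_2 + x_1x_2 + x_1, LT = x_1^{2}x_2.
f_2 = x_1x_2^{2} + x_1^{2} + x_1 + x_2, LT = x_1x_2^{2}.

S(f_1,f_2): lcm = x_1^{2}x_2^{2}. S = x_1^{3} + x_1x_2^{2} + x_1^{2}.
  leading term x_1^{3}: no divisor's leading term divides it; move x_1^{3} to the remainder.
  leading term x_1x_2^{2}: subtract (1)·f_2 from x_1x_2^{2} + x_1^{2} → x_1 + x_2
  leading term x_1: no divisor's leading term divides it; move x_1 to the remainder.
  leading term x_2: no divisor's leading term divides it; move x_2 to the remainder.
  remainder x_1^{3} + x_1 + x_2 ≠ 0; add g_3 = x_1^{3} + x_1 + x_2 to the basis.

S(f_1,g_3): lcm = x_1^{3}x_2. S = x_1^{2}x_2 + x_1^{2} + x_1x_2 + x_2^{2}.
  leading term x_1^{2}x_2: subtract (1)·f_1 from x_1^{2}x_2 + x_1^{2} + x_1x_2 + x_2^{2} → x_1^{2} + x_2^{2} + x_1
  leading term x_1^{2}: no divisor's leading term divides it; move x_1^{2} to the remainder.
  leading term x_2^{2}: no divisor's leading term divides it; move x_2^{2} to the remainder.
  leading term x_1: no divisor's leading term divides it; move x_1 to the remainder.
  remainder x_1^{2} + x_2^{2} + x_1 ≠ 0; add g_4 = x_1^{2} + x_2^{2} + x_1 to the basis.

S(f_2,g_3): lcm = x_1^{3}x_2^{2}. S = x_1^{4} + x_1^{3} + x_1^{2}x_2 + x_1x_2^{2} + x_2^{3}.
  leading term x_1^{4}: subtract (x_1)·g_3 from x_1^{4} + x_1^{3} + x_1^{2}x_2 + x_1x_2^{2} + x_2^{3} → x_1^{3} + x_1^{2}x_2 + x_1x_2^{2} + x_2^{3} + x_1^{2} + x_1x_2
  leading term x_1^{3}: subtract (1)·g_3 from x_1^{3} + x_1^{2}x_2 + x_1x_2^{2} + x_2^{3} + x_1^{2} + x_1x_2 → x_1^{2}x_2 + x_1x_2^{2} + x_2^{3} + x_1^{2} + x_1x_2 + x_1 + x_2
  leading term x_1^{2}x_2: subtract (1)·f_1 from x_1^{2}x_2 + x_1x_2^{2} + x_2^{3} + x_1^{2} + x_1x_2 + x_1 + x_2 → x_1x_2^{2} + x_2^{3} + x_1^{2} + x_2
  leading term x_1x_2^{2}: subtract (1)·f_2 from x_1x_2^{2} + x_2^{3} + x_1^{2} + x_2 → x_2^{3} + x_1
  leading term x_2^{3}: no divisor's leading term divides it; move x_2^{3} to the remainder.
  leading term x_1: no divisor's leading term divides it; move x_1 to the remainder.
  remainder x_2^{3} + x_1 ≠ 0; add g_5 = x_2^{3} + x_1 to the basis.

The other S-polynomials (S(f_1,g_4), S(f_2,g_4), S(g_3,g_4), S(f_1,g_5), S(f_2,g_5), S(g_3,g_5), S(g_4,g_5)) all reduce to 0 modulo the current basis, so we have a Gröbner basis.
Inter-reduce: drop elements whose leading term is divisible by another's, tail-reduce, and make monic.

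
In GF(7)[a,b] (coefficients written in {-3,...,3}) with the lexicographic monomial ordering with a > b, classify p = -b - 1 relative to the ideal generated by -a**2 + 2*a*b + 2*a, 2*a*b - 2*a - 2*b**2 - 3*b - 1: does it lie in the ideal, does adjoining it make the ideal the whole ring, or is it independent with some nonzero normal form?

-b - 1 is independent of I; its normal form modulo I is -b - 1.

First compute the reduced Gröbner basis of I by Buchberger's algorithm.
f_1 = -a**2 + 2*a*b + 2*a, LT = a**2.
f_2 = 2*a*b - 2*a - 2*b**2 - 3*b - 1, LT = a*b.

S(f_1,f_2): lcm = a**2*b. S = a**2 - a*b**2 + 3*a*b - 3*a.
  leading term a**2: subtract (-1)·f_1 from a**2 - a*b**2 + 3*a*b - 3*a → -a*b**2 - 2*a*b - a
  leading term a*b**2: subtract (3*b)·f_2 from -a*b**2 - 2*a*b - a → -3*a*b - a - b**3 + 2*b**2 + 3*b
  leading term a*b: subtract (2)·f_2 from -3*a*b - a - b**3 + 2*b**2 + 3*b → 3*a - b**3 - b**2 + 2*b + 2
  leading term a: no divisor's leading term divides it; move 3*a to the remainder.
  leading term b**3: no divisor's leading term divides it; move -b**3 to the remainder.
  leading term b**2: no divisor's leading term divides it; move -b**2 to the remainder.
  leading term b: no divisor's leading term divides it; move 2*b to the remainder.
  leading term 1: no divisor's leading term divides it; move 2 to the remainder.
  remainder 3*a - b**3 - b**2 + 2*b + 2 ≠ 0; add h_3 = 3*a - b**3 - b**2 + 2*b + 2 to the basis.

S(f_1,h_3): lcm = a**2. S = -2*a*b**3 - 2*a*b**2 + 2*a*b + 2*a.
  leading term a*b**3: subtract (-b**2)·f_2 from -2*a*b**3 - 2*a*b**2 + 2*a*b + 2*a → 3*a*b**2 + 2*a*b + 2*a - 2*b**4 - 3*b**3 - b**2
  leading term a*b**2: subtract (-2*b)·f_2 from 3*a*b**2 + 2*a*b + 2*a - 2*b**4 - 3*b**3 - b**2 → -2*a*b + 2*a - 2*b**4 - 2*b
  leading term a*b: subtract (-1)·f_2 from -2*a*b + 2*a - 2*b**4 - 2*b → -2*b**4 - 2*b**2 + 2*b - 1
  leading term b**4: no divisor's leading term divides it; move -2*b**4 to the remainder.
  leading term b**2: no divisor's leading term divides it; move -2*b**2 to the remainder.
  leading term b: no divisor's leading term divides it; move 2*b to the remainder.
  leading term 1: no divisor's leading term divides it; move -1 to the remainder.
  remainder -2*b**4 - 2*b**2 + 2*b - 1 ≠ 0; add h_4 = -2*b**4 - 2*b**2 + 2*b - 1 to the basis.

The other S-polynomials (S(f_2,h_3), S(f_1,h_4), S(f_2,h_4), S(h_3,h_4)) all reduce to 0 modulo the current basis, so we have a Gröbner basis.
Inter-reduce: drop elements whose leading term is divisible by another's, tail-reduce, and make monic.
Reduced Gröbner basis: {a + 2*b**3 + 2*b**2 + 3*b + 3, b**4 + b**2 - b - 3}.
Label its elements g_1 = a + 2*b**3 + 2*b**2 + 3*b + 3, g_2 = b**4 + b**2 - b - 3.

Reduce p = -b - 1 modulo G:
  leading term b: no divisor's leading term divides it; move -b to the remainder.
  leading term 1: no divisor's leading term divides it; move -1 to the remainder.
  normal form = -b - 1.
The normal form is nonzero, so p ∉ I. Since p minus its normal form lies in I, I + (p) = I + (r) where r = -b - 1; decide whether this ideal is the whole ring.
Run Buchberger on G together with r (pairs among the g_i already reduce to 0 since G is a Gröbner basis):
g_1 = a + 2*b**3 + 2*b**2 + 3*b + 3, LT = a.
g_2 = b**4 + b**2 - b - 3, LT = b**4.
r = -b - 1, LT = b.

The S-polynomials (S(g_1,g_2), S(g_1,r), S(g_2,r)) all reduce to 0 modulo the current basis, so we have a Gröbner basis.
Inter-reduce: drop elements whose leading term is divisible by another's, tail-reduce, and make monic.
Reduced Gröbner basis: {a, b + 1}.
The reduced Gröbner basis of I + (p) is {a, b + 1} ≠ {1}, a proper ideal, so the enlarged system stays consistent: p is independent of I, with normal form -b - 1.

The remainder on division by a Gröbner basis is unique — it is the normal form.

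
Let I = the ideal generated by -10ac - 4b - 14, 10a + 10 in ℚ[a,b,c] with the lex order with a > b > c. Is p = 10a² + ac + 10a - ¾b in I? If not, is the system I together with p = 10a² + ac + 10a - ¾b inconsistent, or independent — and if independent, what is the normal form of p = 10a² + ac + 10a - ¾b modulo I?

10a² + ac + 10a - ¾b is independent of I; its normal form modulo I is -23/8c + 21/8.

First compute the reduced Gröbner basis of I by Buchberger's algorithm.
f_1 = -10ac - 4b - 14, LT = ac.
f_2 = 10a + 10, LT = a.

S(f_1,f_2): lcm = ac. S = ⅖b - c + 7/5.
  reduce S modulo (f_1, f_2):
  remainder ⅖b - c + 7/5 ≠ 0; add h_3 = ⅖b - c + 7/5 to the basis.

The other S-polynomials (S(f_1,h_3), S(f_2,h_3)) all reduce to 0 modulo the current basis, so we have a Gröbner basis.
Inter-reduce: drop elements whose leading term is divisible by another's, tail-reduce, and make monic.
Reduced Gröbner basis: {a + 1, b - 5/2c + 7/2}.
Label its elements g_1 = a + 1, g_2 = b - 5/2c + 7/2.

Reduce p = 10a² + ac + 10a - ¾b modulo G:
  leading term a²: subtract (10a)·g_1 from 10a² + ac + 10a - ¾b → ac - ¾b
  leading term ac: subtract (c)·g_1 from ac - ¾b → -¾b - c
  leading term b: subtract (-¾)·g_2 from -¾b - c → -23/8c + 21/8
  leading term c: no divisor's leading term divides it; move -23/8c to the remainder.
  leading term 1: no divisor's leading term divides it; move 21/8 to the remainder.
  normal form = -23/8c + 21/8.
The normal form is nonzero, so p ∉ I. Since p minus its normal form lies in I, I + (p) = I + (r) where r = -23/8c + 21/8; decide whether this ideal is the whole ring.
Run Buchberger on G together with r (pairs among the g_i already reduce to 0 since G is a Gröbner basis):
g_1 = a + 1, LT = a.
g_2 = b - 5/2c + 7/2, LT = b.
r = -23/8c + 21/8, LT = c.

The S-polynomials (S(g_1,g_2), S(g_1,r), S(g_2,r)) all reduce to 0 modulo the current basis, so we have a Gröbner basis.
Inter-reduce: drop elements whose leading term is divisible by another's, tail-reduce, and make monic.
Reduced Gröbner basis: {a + 1, b + 28/23, c - 21/23}.
The reduced Gröbner basis of I + (p) is {a + 1, b + 28/23, c - 21/23} ≠ {1}, a proper ideal, so the enlarged system stays consistent: p is independent of I, with normal form -23/8c + 21/8.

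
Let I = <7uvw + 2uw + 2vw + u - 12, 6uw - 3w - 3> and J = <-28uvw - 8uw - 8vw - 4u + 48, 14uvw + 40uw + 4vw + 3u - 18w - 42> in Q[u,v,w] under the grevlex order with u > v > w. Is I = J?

Equality of ideals is decidable: compute both reduced Gröbner bases (unique for the ordering) and check whether they agree.
Buchberger on the first generating set:
f_1 = 7uvw + 2uw + 2vw + u - 12, LT = uvw.
f_2 = 6uw - 3w - 3, LT = uw.

S(f_1,f_2): lcm = uvw. S = \tfrac{2}{7}uw + \tfrac{11}{14}vw + \tfrac{1}{7}u + \tfrac{1}{2}v - \tfrac{12}{7}.
  reduce S modulo (f_1, f_2):
  remainder \tfrac{11}{14}vw + \tfrac{1}{7}u + \tfrac{1}{2}v + \tfrac{1}{7}w - \tfrac{11}{7} ≠ 0; add g_3 = \tfrac{11}{14}vw + \tfrac{1}{7}u + \tfrac{1}{2}v + \tfrac{1}{7}w - \tfrac{11}{7} to the basis.

S(f_1,g_3): lcm = uvw. S = -\tfrac{2}{11}u^{2} - \tfrac{7}{11}uv + \tfrac{8}{77}uw + \tfrac{2}{7}vw + \tfrac{15}{7}u - \tfrac{12}{7}.
  reduce S modulo (f_1, f_2, g_3):
  remainder -\tfrac{2}{11}u^{2} - \tfrac{7}{11}uv + \tfrac{23}{11}u - \tfrac{2}{11}v - \tfrac{12}{11} ≠ 0; add g_4 = -\tfrac{2}{11}u^{2} - \tfrac{7}{11}uv + \tfrac{23}{11}u - \tfrac{2}{11}v - \tfrac{12}{11} to the basis.

The other S-polynomials (S(f_2,g_3), S(f_1,g_4), S(f_2,g_4), S(g_3,g_4)) all reduce to 0 modulo the current basis, so we have a Gröbner basis.
Inter-reduce: drop elements whose leading term is divisible by another's, tail-reduce, and make monic.
Reduced Gröbner basis: {u^{2} + \tfrac{7}{2}uv - \tfrac{23}{2}u + v + 6, uw - \tfrac{1}{2}w - \tfrac{1}{2}, vw + \tfrac{2}{11}u + \tfrac{7}{11}v + \tfrac{2}{11}w - 2}.

Buchberger on the second generating set:
h_1 = -28uvw - 8uw - 8vw - 4u + 48, LT = uvw.
h_2 = 14uvw + 40uw + 4vw + 3u - 18w - 42, LT = uvw.

S(h_1,h_2): lcm = uvw. S = -\tfrac{18}{7}uw - \tfrac{1}{14}u + \tfrac{9}{7}w + \tfrac{9}{7}.
  reduce S modulo (h_1, h_2):
  remainder -\tfrac{18}{7}uw - \tfrac{1}{14}u + \tfrac{9}{7}w + \tfrac{9}{7} ≠ 0; add k_3 = -\tfrac{18}{7}uw - \tfrac{1}{14}u + \tfrac{9}{7}w + \tfrac{9}{7} to the basis.

S(h_1,k_3): lcm = uvw. S = -\tfrac{1}{36}uv + \tfrac{2}{7}uw + \tfrac{11}{14}vw + \tfrac{1}{7}u + \tfrac{1}{2}v - \tfrac{12}{7}.
  reduce S modulo (h_1, h_2, k_3):
  remainder -\tfrac{1}{36}uv + \tfrac{11}{14}vw + \tfrac{17}{126}u + \tfrac{1}{2}v + \tfrac{1}{7}w - \tfrac{11}{7} ≠ 0; add k_4 = -\tfrac{1}{36}uv + \tfrac{11}{14}vw + \tfrac{17}{126}u + \tfrac{1}{2}v + \tfrac{1}{7}w - \tfrac{11}{7} to the basis.

S(h_1,k_4): lcm = uvw. S = \tfrac{198}{7}vw^{2} + \tfrac{36}{7}uw + \tfrac{128}{7}vw + \tfrac{36}{7}w^{2} + \tfrac{1}{7}u - \tfrac{396}{7}w - \tfrac{12}{7}.
  reduce S modulo (h_1, h_2, k_3, k_4):
  remainder \tfrac{198}{7}vw^{2} + \tfrac{128}{7}vw + \tfrac{36}{7}w^{2} - 54w + \tfrac{6}{7} ≠ 0; add k_5 = \tfrac{198}{7}vw^{2} + \tfrac{128}{7}vw + \tfrac{36}{7}w^{2} - 54w + \tfrac{6}{7} to the basis.

The other S-polynomials (S(h_2,k_3), S(h_2,k_4), S(k_3,k_4), S(h_1,k_5), S(h_2,k_5), S(k_3,k_5), S(k_4,k_5)) all reduce to 0 modulo the current basis, so we have a Gröbner basis.
Inter-reduce: drop elements whose leading term is divisible by another's, tail-reduce, and make monic.
Reduced Gröbner basis: {vw^{2} + \tfrac{64}{99}vw + \tfrac{2}{11}w^{2} - \tfrac{21}{11}w + \tfrac{1}{33}, uv - \tfrac{198}{7}vw - \tfrac{34}{7}u - 18v - \tfrac{36}{7}w + \tfrac{396}{7}, uw + \tfrac{1}{36}u - \tfrac{1}{2}w - \tfrac{1}{2}}.

The bases are distinct; the ideals are different.

No, the ideals differ.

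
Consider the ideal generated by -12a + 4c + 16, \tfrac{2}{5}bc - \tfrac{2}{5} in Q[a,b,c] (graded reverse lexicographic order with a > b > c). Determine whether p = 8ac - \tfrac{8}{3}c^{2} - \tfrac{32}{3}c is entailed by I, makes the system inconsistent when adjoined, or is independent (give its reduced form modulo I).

First compute the reduced Gröbner basis of I by Buchberger's algorithm.
f_1 = -12a + 4c + 16, LT = a.
f_2 = \tfrac{2}{5}bc - \tfrac{2}{5}, LT = bc.

The S-polynomials (S(f_1,f_2)) all reduce to 0 modulo the current basis, so we have a Gröbner basis.
Inter-reduce: drop elements whose leading term is divisible by another's, tail-reduce, and make monic.
Reduced Gröbner basis: {bc - 1, a - \tfrac{1}{3}c - \tfrac{4}{3}}.
Label its elements g_1 = bc - 1, g_2 = a - \tfrac{1}{3}c - \tfrac{4}{3}.

Reduce p = 8ac - \tfrac{8}{3}c^{2} - \tfrac{32}{3}c modulo G:
  leading term ac: subtract (8c)·g_2 from 8ac - \tfrac{8}{3}c^{2} - \tfrac{32}{3}c → 0
  normal form = 0.
Since the normal form is 0, p ∈ I.

The remainder on division by a Gröbner basis is unique — it is the normal form.

8ac - \tfrac{8}{3}c^{2} - \tfrac{32}{3}c lies in I (it reduces to 0).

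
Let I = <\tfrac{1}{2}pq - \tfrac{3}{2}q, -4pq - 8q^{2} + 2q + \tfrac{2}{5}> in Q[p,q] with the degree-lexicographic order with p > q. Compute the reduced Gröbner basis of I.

f_1 = \tfrac{1}{2}pq - \tfrac{3}{2}q, LT = pq.
f_2 = -4pq - 8q^{2} + 2q + \tfrac{2}{5}, LT = pq.

S(f_1,f_2): lcm = pq. S = -2q^{2} - \tfrac{5}{2}q + \tfrac{1}{10}.
  leading term q^{2}: no divisor's leading term divides it; move -2q^{2} to the remainder.
  leading term q: no divisor's leading term divides it; move -\tfrac{5}{2}q to the remainder.
  leading term 1: no divisor's leading term divides it; move \tfrac{1}{10} to the remainder.
  remainder -2q^{2} - \tfrac{5}{2}q + \tfrac{1}{10} ≠ 0; add g_3 = -2q^{2} - \tfrac{5}{2}q + \tfrac{1}{10} to the basis.

S(f_1,g_3): lcm = pq^{2}. S = -\tfrac{5}{4}pq - 3q^{2} + \tfrac{1}{20}p.
  leading term pq: subtract (-\tfrac{5}{2})·f_1 from -\tfrac{5}{4}pq - 3q^{2} + \tfrac{1}{20}p → -3q^{2} + \tfrac{1}{20}p - \tfrac{15}{4}q
  leading term q^{2}: subtract (\tfrac{3}{2})·g_3 from -3q^{2} + \tfrac{1}{20}p - \tfrac{15}{4}q → \tfrac{1}{20}p - \tfrac{3}{20}
  leading term p: no divisor's leading term divides it; move \tfrac{1}{20}p to the remainder.
  leading term 1: no divisor's leading term divides it; move -\tfrac{3}{20} to the remainder.
  remainder \tfrac{1}{20}p - \tfrac{3}{20} ≠ 0; add g_4 = \tfrac{1}{20}p - \tfrac{3}{20} to the basis.

The other S-polynomials (S(f_2,g_3), S(f_1,g_4), S(f_2,g_4), S(g_3,g_4)) all reduce to 0 modulo the current basis, so we have a Gröbner basis.
Inter-reduce: drop elements whose leading term is divisible by another's, tail-reduce, and make monic.

G = {q^{2} + \tfrac{5}{4}q - \tfrac{1}{20}, p - 3}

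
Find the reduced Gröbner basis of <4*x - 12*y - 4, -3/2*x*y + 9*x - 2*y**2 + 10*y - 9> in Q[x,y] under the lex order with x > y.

This is the nonlinear analogue of row-reducing a linear system.

f_1 = 4*x - 12*y - 4, LT = x.
f_2 = -3/2*x*y + 9*x - 2*y**2 + 10*y - 9, LT = x*y.

S(f_1,f_2): lcm = x*y. S = 6*x - 13/3*y**2 + 17/3*y - 6.
  leading term x: subtract (3/2)·f_1 from 6*x - 13/3*y**2 + 17/3*y - 6 → -13/3*y**2 + 71/3*y
  leading term y**2: no divisor's leading term divides it; move -13/3*y**2 to the remainder.
  leading term y: no divisor's leading term divides it; move 71/3*y to the remainder.
  remainder -13/3*y**2 + 71/3*y ≠ 0; add g_3 = -13/3*y**2 + 71/3*y to the basis.

The other S-polynomials (S(f_1,g_3), S(f_2,g_3)) all reduce to 0 modulo the current basis, so we have a Gröbner basis.
Inter-reduce: drop elements whose leading term is divisible by another's, tail-reduce, and make monic.

G = {x - 3*y - 1, y**2 - 71/13*y}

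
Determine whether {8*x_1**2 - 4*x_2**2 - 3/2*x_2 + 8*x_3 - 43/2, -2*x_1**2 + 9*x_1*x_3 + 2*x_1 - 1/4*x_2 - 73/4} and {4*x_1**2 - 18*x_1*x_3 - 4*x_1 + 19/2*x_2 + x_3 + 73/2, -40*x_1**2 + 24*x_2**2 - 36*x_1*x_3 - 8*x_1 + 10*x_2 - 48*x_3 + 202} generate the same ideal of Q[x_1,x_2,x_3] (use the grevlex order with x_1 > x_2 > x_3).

Two ideals are equal iff their reduced Gröbner bases coincide (the reduced basis is unique for a fixed ordering).
Buchberger on the first generating set:
f_1 = 8*x_1**2 - 4*x_2**2 - 3/2*x_2 + 8*x_3 - 43/2, LT = x_1**2.
f_2 = -2*x_1**2 + 9*x_1*x_3 + 2*x_1 - 1/4*x_2 - 73/4, LT = x_1**2.

S(f_1,f_2): lcm = x_1**2. S = -1/2*x_2**2 + 9/2*x_1*x_3 + x_1 - 5/16*x_2 + x_3 - 189/16.
  leading term x_2**2: no divisor's leading term divides it; move -1/2*x_2**2 to the remainder.
  leading term x_1*x_3: no divisor's leading term divides it; move 9/2*x_1*x_3 to the remainder.
  leading term x_1: no divisor's leading term divides it; move x_1 to the remainder.
  leading term x_2: no divisor's leading term divides it; move -5/16*x_2 to the remainder.
  leading term x_3: no divisor's leading term divides it; move x_3 to the remainder.
  leading term 1: no divisor's leading term divides it; move -189/16 to the remainder.
  remainder -1/2*x_2**2 + 9/2*x_1*x_3 + x_1 - 5/16*x_2 + x_3 - 189/16 ≠ 0; add g_3 = -1/2*x_2**2 + 9/2*x_1*x_3 + x_1 - 5/16*x_2 + x_3 - 189/16 to the basis.

The other S-polynomials (S(f_1,g_3), S(f_2,g_3)) all reduce to 0 modulo the current basis, so we have a Gröbner basis.
Inter-reduce: drop elements whose leading term is divisible by another's, tail-reduce, and make monic.
Reduced Gröbner basis: {x_1**2 - 9/2*x_1*x_3 - x_1 + 1/8*x_2 + 73/8, x_2**2 - 9*x_1*x_3 - 2*x_1 + 5/8*x_2 - 2*x_3 + 189/8}.

Buchberger on the second generating set:
h_1 = 4*x_1**2 - 18*x_1*x_3 - 4*x_1 + 19/2*x_2 + x_3 + 73/2, LT = x_1**2.
h_2 = -40*x_1**2 + 24*x_2**2 - 36*x_1*x_3 - 8*x_1 + 10*x_2 - 48*x_3 + 202, LT = x_1**2.

S(h_1,h_2): lcm = x_1**2. S = 3/5*x_2**2 - 27/5*x_1*x_3 - 6/5*x_1 + 21/8*x_2 - 19/20*x_3 + 567/40.
  leading term x_2**2: no divisor's leading term divides it; move 3/5*x_2**2 to the remainder.
  leading term x_1*x_3: no divisor's leading term divides it; move -27/5*x_1*x_3 to the remainder.
  leading term x_1: no divisor's leading term divides it; move -6/5*x_1 to the remainder.
  leading term x_2: no divisor's leading term divides it; move 21/8*x_2 to the remainder.
  leading term x_3: no divisor's leading term divides it; move -19/20*x_3 to the remainder.
  leading term 1: no divisor's leading term divides it; move 567/40 to the remainder.
  remainder 3/5*x_2**2 - 27/5*x_1*x_3 - 6/5*x_1 + 21/8*x_2 - 19/20*x_3 + 567/40 ≠ 0; add k_3 = 3/5*x_2**2 - 27/5*x_1*x_3 - 6/5*x_1 + 21/8*x_2 - 19/20*x_3 + 567/40 to the basis.

The other S-polynomials (S(h_1,k_3), S(h_2,k_3)) all reduce to 0 modulo the current basis, so we have a Gröbner basis.
Inter-reduce: drop elements whose leading term is divisible by another's, tail-reduce, and make monic.
Reduced Gröbner basis: {x_1**2 - 9/2*x_1*x_3 - x_1 + 19/8*x_2 + 1/4*x_3 + 73/8, x_2**2 - 9*x_1*x_3 - 2*x_1 + 35/8*x_2 - 19/12*x_3 + 189/8}.

Since the reduced bases disagree, the two ideals are not the same.

No, the ideals differ.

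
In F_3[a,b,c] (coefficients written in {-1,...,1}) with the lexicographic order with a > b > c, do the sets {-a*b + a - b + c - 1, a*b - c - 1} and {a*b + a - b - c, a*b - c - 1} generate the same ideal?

Two ideals are equal iff their reduced Gröbner bases coincide (the reduced basis is unique for a fixed ordering).
Buchberger on the first generating set:
f_1 = -a*b + a - b + c - 1, LT = a*b.
f_2 = a*b - c - 1, LT = a*b.

S(f_1,f_2): lcm = a*b. S = -a + b - 1.
  reduce S modulo (f_1, f_2):
  remainder -a + b - 1 ≠ 0; add g_3 = -a + b - 1 to the basis.

S(f_1,g_3): lcm = a*b. S = -a + b**2 - c + 1.
  reduce S modulo (f_1, f_2, g_3):
  remainder b**2 - b - c - 1 ≠ 0; add g_4 = b**2 - b - c - 1 to the basis.

The other S-polynomials (S(f_2,g_3), S(f_1,g_4), S(f_2,g_4), S(g_3,g_4)) all reduce to 0 modulo the current basis, so we have a Gröbner basis.
Inter-reduce: drop elements whose leading term is divisible by another's, tail-reduce, and make monic.
Reduced Gröbner basis: {a - b + 1, b**2 - b - c - 1}.

Buchberger on the second generating set:
h_1 = a*b + a - b - c, LT = a*b.
h_2 = a*b - c - 1, LT = a*b.

S(h_1,h_2): lcm = a*b. S = a - b + 1.
  reduce S modulo (h_1, h_2):
  remainder a - b + 1 ≠ 0; add k_3 = a - b + 1 to the basis.

S(h_1,k_3): lcm = a*b. S = a + b**2 + b - c.
  reduce S modulo (h_1, h_2, k_3):
  remainder b**2 - b - c - 1 ≠ 0; add k_4 = b**2 - b - c - 1 to the basis.

The other S-polynomials (S(h_2,k_3), S(h_1,k_4), S(h_2,k_4), S(k_3,k_4)) all reduce to 0 modulo the current basis, so we have a Gröbner basis.
Inter-reduce: drop elements whose leading term is divisible by another's, tail-reduce, and make monic.
Reduced Gröbner basis: {a - b + 1, b**2 - b - c - 1}.

The two bases agree; hence the ideals are identical.

Yes, the ideals are equal.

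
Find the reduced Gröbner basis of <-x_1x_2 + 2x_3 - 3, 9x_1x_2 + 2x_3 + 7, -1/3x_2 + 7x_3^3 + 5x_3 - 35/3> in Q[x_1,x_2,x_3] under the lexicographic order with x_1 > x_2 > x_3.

The reduced Gröbner basis is the canonical form of the ideal for this ordering.

f_1 = -x_1x_2 + 2x_3 - 3, LT = x_1x_2.
f_2 = 9x_1x_2 + 2x_3 + 7, LT = x_1x_2.
f_3 = -1/3x_2 + 7x_3^3 + 5x_3 - 35/3, LT = x_2.

S(f_1,f_2): lcm = x_1x_2. S = -20/9x_3 + 20/9.
  leading term x_3: no divisor's leading term divides it; move -20/9x_3 to the remainder.
  leading term 1: no divisor's leading term divides it; move 20/9 to the remainder.
  remainder -20/9x_3 + 20/9 ≠ 0; add g_4 = -20/9x_3 + 20/9 to the basis.

S(f_1,f_3): lcm = x_1x_2. S = 21x_1x_3^3 + 15x_1x_3 - 35x_1 - 2x_3 + 3.
  leading term x_1x_3^3: subtract (-189/20x_1x_3^2)·g_4 from 21x_1x_3^3 + 15x_1x_3 - 35x_1 - 2x_3 + 3 → 21x_1x_3^2 + 15x_1x_3 - 35x_1 - 2x_3 + 3
  leading term x_1x_3^2: subtract (-189/20x_1x_3)·g_4 from 21x_1x_3^2 + 15x_1x_3 - 35x_1 - 2x_3 + 3 → 36x_1x_3 - 35x_1 - 2x_3 + 3
  leading term x_1x_3: subtract (-81/5x_1)·g_4 from 36x_1x_3 - 35x_1 - 2x_3 + 3 → x_1 - 2x_3 + 3
  leading term x_1: no divisor's leading term divides it; move x_1 to the remainder.
  leading term x_3: subtract (9/10)·g_4 from -2x_3 + 3 → 1
  leading term 1: no divisor's leading term divides it; move 1 to the remainder.
  remainder x_1 + 1 ≠ 0; add g_5 = x_1 + 1 to the basis.

The other S-polynomials (S(f_2,f_3), S(f_1,g_4), S(f_2,g_4), S(f_3,g_4), S(f_1,g_5), S(f_2,g_5), S(f_3,g_5), S(g_4,g_5)) all reduce to 0 modulo the current basis, so we have a Gröbner basis.
Inter-reduce: drop elements whose leading term is divisible by another's, tail-reduce, and make monic.

G = {x_1 + 1, x_2 - 1, x_3 - 1}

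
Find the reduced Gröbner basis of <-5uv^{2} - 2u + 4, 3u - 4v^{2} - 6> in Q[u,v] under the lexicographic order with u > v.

G = {u - \tfrac{4}{3}v^{2} - 2, v^{4} + \tfrac{19}{10}v^{2}}

f_1 = -5uv^{2} - 2u + 4, LT = uv^{2}.
f_2 = 3u - 4v^{2} - 6, LT = u.

S(f_1,f_2): lcm = uv^{2}. S = \tfrac{2}{5}u + \tfrac{4}{3}v^{4} + 2v^{2} - \tfrac{4}{5}.
  leading term u: subtract (\tfrac{2}{15})·f_2 from \tfrac{2}{5}u + \tfrac{4}{3}v^{4} + 2v^{2} - \tfrac{4}{5} → \tfrac{4}{3}v^{4} + \tfrac{38}{15}v^{2}
  leading term v^{4}: no divisor's leading term divides it; move \tfrac{4}{3}v^{4} to the remainder.
  leading term v^{2}: no divisor's leading term divides it; move \tfrac{38}{15}v^{2} to the remainder.
  remainder \tfrac{4}{3}v^{4} + \tfrac{38}{15}v^{2} ≠ 0; add g_3 = \tfrac{4}{3}v^{4} + \tfrac{38}{15}v^{2} to the basis.

The other S-polynomials (S(f_1,g_3), S(f_2,g_3)) all reduce to 0 modulo the current basis, so we have a Gröbner basis.
Inter-reduce: drop elements whose leading term is divisible by another's, tail-reduce, and make monic.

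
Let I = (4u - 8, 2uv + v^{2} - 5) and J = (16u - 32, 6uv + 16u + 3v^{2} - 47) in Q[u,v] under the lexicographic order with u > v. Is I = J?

Yes, the ideals are equal.

Since reduced Gröbner bases are canonical representatives of ideals under a given ordering, it suffices to compute and compare them.
Buchberger on the first generating set:
f_1 = 4u - 8, LT = u.
f_2 = 2uv + v^{2} - 5, LT = uv.

S(f_1,f_2): lcm = uv. S = -\tfrac{1}{2}v^{2} - 2v + \tfrac{5}{2}.
  leading term v^{2}: no divisor's leading term divides it; move -\tfrac{1}{2}v^{2} to the remainder.
  leading term v: no divisor's leading term divides it; move -2v to the remainder.
  leading term 1: no divisor's leading term divides it; move \tfrac{5}{2} to the remainder.
  remainder -\tfrac{1}{2}v^{2} - 2v + \tfrac{5}{2} ≠ 0; add g_3 = -\tfrac{1}{2}v^{2} - 2v + \tfrac{5}{2} to the basis.

The other S-polynomials (S(f_1,g_3), S(f_2,g_3)) all reduce to 0 modulo the current basis, so we have a Gröbner basis.
Inter-reduce: drop elements whose leading term is divisible by another's, tail-reduce, and make monic.
Reduced Gröbner basis: {u - 2, v^{2} + 4v - 5}.

Buchberger on the second generating set:
h_1 = 16u - 32, LT = u.
h_2 = 6uv + 16u + 3v^{2} - 47, LT = uv.

S(h_1,h_2): lcm = uv. S = -\tfrac{8}{3}u - \tfrac{1}{2}v^{2} - 2v + \tfrac{47}{6}.
  leading term u: subtract (-\tfrac{1}{6})·h_1 from -\tfrac{8}{3}u - \tfrac{1}{2}v^{2} - 2v + \tfrac{47}{6} → -\tfrac{1}{2}v^{2} - 2v + \tfrac{5}{2}
  leading term v^{2}: no divisor's leading term divides it; move -\tfrac{1}{2}v^{2} to the remainder.
  leading term v: no divisor's leading term divides it; move -2v to the remainder.
  leading term 1: no divisor's leading term divides it; move \tfrac{5}{2} to the remainder.
  remainder -\tfrac{1}{2}v^{2} - 2v + \tfrac{5}{2} ≠ 0; add k_3 = -\tfrac{1}{2}v^{2} - 2v + \tfrac{5}{2} to the basis.

The other S-polynomials (S(h_1,k_3), S(h_2,k_3)) all reduce to 0 modulo the current basis, so we have a Gröbner basis.
Inter-reduce: drop elements whose leading term is divisible by another's, tail-reduce, and make monic.
Reduced Gröbner basis: {u - 2, v^{2} + 4v - 5}.

These coincide, so the ideals are equal.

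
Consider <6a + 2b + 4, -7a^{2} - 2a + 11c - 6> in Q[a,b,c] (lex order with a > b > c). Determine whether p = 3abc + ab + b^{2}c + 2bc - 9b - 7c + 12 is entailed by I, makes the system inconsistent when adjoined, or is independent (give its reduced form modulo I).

3abc + ab + b^{2}c + 2bc - 9b - 7c + 12 is independent of I; its normal form modulo I is -\tfrac{181}{21}b - \tfrac{82}{7}c + \tfrac{46}{3}.

First compute the reduced Gröbner basis of I by Buchberger's algorithm.
f_1 = 6a + 2b + 4, LT = a.
f_2 = -7a^{2} - 2a + 11c - 6, LT = a^{2}.

S(f_1,f_2): lcm = a^{2}. S = \tfrac{1}{3}ab + \tfrac{8}{21}a + \tfrac{11}{7}c - \tfrac{6}{7}.
  leading term ab: subtract (\tfrac{1}{18}b)·f_1 from \tfrac{1}{3}ab + \tfrac{8}{21}a + \tfrac{11}{7}c - \tfrac{6}{7} → \tfrac{8}{21}a - \tfrac{1}{9}b^{2} - \tfrac{2}{9}b + \tfrac{11}{7}c - \tfrac{6}{7}
  leading term a: subtract (\tfrac{4}{63})·f_1 from \tfrac{8}{21}a - \tfrac{1}{9}b^{2} - \tfrac{2}{9}b + \tfrac{11}{7}c - \tfrac{6}{7} → -\tfrac{1}{9}b^{2} - \tfrac{22}{63}b + \tfrac{11}{7}c - \tfrac{10}{9}
  leading term b^{2}: no divisor's leading term divides it; move -\tfrac{1}{9}b^{2} to the remainder.
  leading term b: no divisor's leading term divides it; move -\tfrac{22}{63}b to the remainder.
  leading term c: no divisor's leading term divides it; move \tfrac{11}{7}c to the remainder.
  leading term 1: no divisor's leading term divides it; move -\tfrac{10}{9} to the remainder.
  remainder -\tfrac{1}{9}b^{2} - \tfrac{22}{63}b + \tfrac{11}{7}c - \tfrac{10}{9} ≠ 0; add h_3 = -\tfrac{1}{9}b^{2} - \tfrac{22}{63}b + \tfrac{11}{7}c - \tfrac{10}{9} to the basis.

S(f_1,h_3): leading monomials are coprime, so the S-polynomial reduces to 0 (Buchberger's first criterion).
S(f_2,h_3): leading monomials are coprime, so the S-polynomial reduces to 0 (Buchberger's first criterion).
Every S-polynomial of the final basis reduces to 0, so we have a Gröbner basis.
Inter-reduce: drop elements whose leading term is divisible by another's, tail-reduce, and make monic.
Reduced Gröbner basis: {a + \tfrac{1}{3}b + \tfrac{2}{3}, b^{2} + \tfrac{22}{7}b - \tfrac{99}{7}c + 10}.
Label its elements g_1 = a + \tfrac{1}{3}b + \tfrac{2}{3}, g_2 = b^{2} + \tfrac{22}{7}b - \tfrac{99}{7}c + 10.

Reduce p = 3abc + ab + b^{2}c + 2bc - 9b - 7c + 12 modulo G:
  leading term abc: subtract (3bc)·g_1 from 3abc + ab + b^{2}c + 2bc - 9b - 7c + 12 → ab - 9b - 7c + 12
  leading term ab: subtract (b)·g_1 from ab - 9b - 7c + 12 → -\tfrac{1}{3}b^{2} - \tfrac{29}{3}b - 7c + 12
  leading term b^{2}: subtract (-\tfrac{1}{3})·g_2 from -\tfrac{1}{3}b^{2} - \tfrac{29}{3}b - 7c + 12 → -\tfrac{181}{21}b - \tfrac{82}{7}c + \tfrac{46}{3}
  leading term b: no divisor's leading term divides it; move -\tfrac{181}{21}b to the remainder.
  leading term c: no divisor's leading term divides it; move -\tfrac{82}{7}c to the remainder.
  leading term 1: no divisor's leading term divides it; move \tfrac{46}{3} to the remainder.
  normal form = -\tfrac{181}{21}b - \tfrac{82}{7}c + \tfrac{46}{3}.
The normal form is nonzero, so p ∉ I. Since p minus its normal form lies in I, I + (p) = I + (r) where r = -\tfrac{181}{21}b - \tfrac{82}{7}c + \tfrac{46}{3}; decide whether this ideal is the whole ring.
Run Buchberger on G together with r (pairs among the g_i already reduce to 0 since G is a Gröbner basis):
g_1 = a + \tfrac{1}{3}b + \tfrac{2}{3}, LT = a.
g_2 = b^{2} + \tfrac{22}{7}b - \tfrac{99}{7}c + 10, LT = b^{2}.
r = -\tfrac{181}{21}b - \tfrac{82}{7}c + \tfrac{46}{3}, LT = b.

S(g_1,g_2): leading monomials are coprime, so the S-polynomial reduces to 0 (Buchberger's first criterion).
S(g_1,r): leading monomials are coprime, so the S-polynomial reduces to 0 (Buchberger's first criterion).
S(g_2,r): lcm = b^{2}. S = -\tfrac{246}{181}bc + \tfrac{6236}{1267}b - \tfrac{99}{7}c + 10.
  leading term bc: subtract (\tfrac{5166}{32761}c)·r from -\tfrac{246}{181}bc + \tfrac{6236}{1267}b - \tfrac{99}{7}c + 10 → \tfrac{6236}{1267}b + \tfrac{60516}{32761}c^{2} - \tfrac{3797823}{229327}c + 10
  leading term b: subtract (-\tfrac{18708}{32761})·r from \tfrac{6236}{1267}b + \tfrac{60516}{32761}c^{2} - \tfrac{3797823}{229327}c + 10 → \tfrac{60516}{32761}c^{2} - \tfrac{761697}{32761}c + \tfrac{614466}{32761}
  leading term c^{2}: no divisor's leading term divides it; move \tfrac{60516}{32761}c^{2} to the remainder.
  leading term c: no divisor's leading term divides it; move -\tfrac{761697}{32761}c to the remainder.
  leading term 1: no divisor's leading term divides it; move \tfrac{614466}{32761} to the remainder.
  remainder \tfrac{60516}{32761}c^{2} - \tfrac{761697}{32761}c + \tfrac{614466}{32761} ≠ 0; add m_4 = \tfrac{60516}{32761}c^{2} - \tfrac{761697}{32761}c + \tfrac{614466}{32761} to the basis.

S(g_1,m_4): leading monomials are coprime, so the S-polynomial reduces to 0 (Buchberger's first criterion).
S(g_2,m_4): leading monomials are coprime, so the S-polynomial reduces to 0 (Buchberger's first criterion).
S(r,m_4): leading monomials are coprime, so the S-polynomial reduces to 0 (Buchberger's first criterion).
Every S-polynomial of the final basis reduces to 0, so we have a Gröbner basis.
Inter-reduce: drop elements whose leading term is divisible by another's, tail-reduce, and make monic.
Reduced Gröbner basis: {a - \tfrac{82}{181}c + \tfrac{228}{181}, b + \tfrac{246}{181}c - \tfrac{322}{181}, c^{2} - \tfrac{84633}{6724}c + \tfrac{34137}{3362}}.
The reduced Gröbner basis of I + (p) is {a - \tfrac{82}{181}c + \tfrac{228}{181}, b + \tfrac{246}{181}c - \tfrac{322}{181}, c^{2} - \tfrac{84633}{6724}c + \tfrac{34137}{3362}} ≠ {1}, a proper ideal, so the enlarged system stays consistent: p is independent of I, with normal form -\tfrac{181}{21}b - \tfrac{82}{7}c + \tfrac{46}{3}.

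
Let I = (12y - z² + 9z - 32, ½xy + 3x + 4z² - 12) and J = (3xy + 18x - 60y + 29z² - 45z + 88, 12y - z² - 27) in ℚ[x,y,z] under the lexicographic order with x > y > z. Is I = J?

No, the ideals differ.

Equality of ideals is decidable: compute both reduced Gröbner bases (unique for the ordering) and check whether they agree.
Buchberger on the first generating set:
f_1 = 12y - z² + 9z - 32, LT = y.
f_2 = ½xy + 3x + 4z² - 12, LT = xy.

S(f_1,f_2): lcm = xy. S = -1/12xz² + ¾xz - 26/3x - 8z² + 24.
  reduce S modulo (f_1, f_2):
  remainder -1/12xz² + ¾xz - 26/3x - 8z² + 24 ≠ 0; add g_3 = -1/12xz² + ¾xz - 26/3x - 8z² + 24 to the basis.

The other S-polynomials (S(f_1,g_3), S(f_2,g_3)) all reduce to 0 modulo the current basis, so we have a Gröbner basis.
Inter-reduce: drop elements whose leading term is divisible by another's, tail-reduce, and make monic.
Reduced Gröbner basis: {xz² - 9xz + 104x + 96z² - 288, y - 1/12z² + ¾z - 8/3}.

Buchberger on the second generating set:
h_1 = 3xy + 18x - 60y + 29z² - 45z + 88, LT = xy.
h_2 = 12y - z² - 27, LT = y.

S(h_1,h_2): lcm = xy. S = 1/12xz² + 33/4x - 20y + 29/3z² - 15z + 88/3.
  reduce S modulo (h_1, h_2):
  remainder 1/12xz² + 33/4x + 8z² - 15z - 47/3 ≠ 0; add k_3 = 1/12xz² + 33/4x + 8z² - 15z - 47/3 to the basis.

The other S-polynomials (S(h_1,k_3), S(h_2,k_3)) all reduce to 0 modulo the current basis, so we have a Gröbner basis.
Inter-reduce: drop elements whose leading term is divisible by another's, tail-reduce, and make monic.
Reduced Gröbner basis: {xz² + 99x + 96z² - 180z - 188, y - 1/12z² - 9/4}.

Since the reduced bases disagree, the two ideals are not the same.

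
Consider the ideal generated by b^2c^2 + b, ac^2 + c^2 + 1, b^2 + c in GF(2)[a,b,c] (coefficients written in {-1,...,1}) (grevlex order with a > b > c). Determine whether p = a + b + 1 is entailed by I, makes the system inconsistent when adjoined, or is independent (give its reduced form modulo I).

a + b + 1 lies in I (it reduces to 0).

First compute the reduced Gröbner basis of I by Buchberger's algorithm.
f_1 = b^2c^2 + b, LT = b^2c^2.
f_2 = ac^2 + c^2 + 1, LT = ac^2.
f_3 = b^2 + c, LT = b^2.

S(f_1,f_2): lcm = ab^2c^2. S = b^2c^2 + ab + b^2.
  leading term b^2c^2: subtract (1)·f_1 from b^2c^2 + ab + b^2 → ab + b^2 + b
  leading term ab: no divisor's leading term divides it; move ab to the remainder.
  leading term b^2: subtract (1)·f_3 from b^2 + b → b + c
  leading term b: no divisor's leading term divides it; move b to the remainder.
  leading term c: no divisor's leading term divides it; move c to the remainder.
  remainder ab + b + c ≠ 0; add h_4 = ab + b + c to the basis.

S(f_1,f_3): lcm = b^2c^2. S = c^3 + b.
  leading term c^3: no divisor's leading term divides it; move c^3 to the remainder.
  leading term b: no divisor's leading term divides it; move b to the remainder.
  remainder c^3 + b ≠ 0; add h_5 = c^3 + b to the basis.

S(f_3,h_4): lcm = ab^2. S = b^2 + ac + bc.
  leading term b^2: subtract (1)·f_3 from b^2 + ac + bc → ac + bc + c
  leading term ac: no divisor's leading term divides it; move ac to the remainder.
  leading term bc: no divisor's leading term divides it; move bc to the remainder.
  leading term c: no divisor's leading term divides it; move c to the remainder.
  remainder ac + bc + c ≠ 0; add h_6 = ac + bc + c to the basis.

S(f_2,h_6): lcm = ac^2. S = bc^2 + 1.
  leading term bc^2: no divisor's leading term divides it; move bc^2 to the remainder.
  leading term 1: no divisor's leading term divides it; move 1 to the remainder.
  remainder bc^2 + 1 ≠ 0; add h_7 = bc^2 + 1 to the basis.

S(f_2,h_7): lcm = abc^2. S = bc^2 + a + b.
  leading term bc^2: subtract (1)·h_7 from bc^2 + a + b → a + b + 1
  leading term a: no divisor's leading term divides it; move a to the remainder.
  leading term b: no divisor's leading term divides it; move b to the remainder.
  leading term 1: no divisor's leading term divides it; move 1 to the remainder.
  remainder a + b + 1 ≠ 0; add h_8 = a + b + 1 to the basis.

The other S-polynomials (S(f_2,f_3), S(f_1,h_4), S(f_2,h_4), S(f_1,h_5), S(f_2,h_5), S(f_3,h_5), S(h_4,h_5), S(f_1,h_6), S(f_3,h_6), S(h_4,h_6), S(h_5,h_6), S(f_1,h_7), S(f_3,h_7), S(h_4,h_7), S(h_5,h_7), S(h_6,h_7), S(f_1,h_8), S(f_2,h_8), S(f_3,h_8), S(h_4,h_8), S(h_5,h_8), S(h_6,h_8), S(h_7,h_8)) all reduce to 0 modulo the current basis, so we have a Gröbner basis.
Inter-reduce: drop elements whose leading term is divisible by another's, tail-reduce, and make monic.
Reduced Gröbner basis: {bc^2 + 1, c^3 + b, b^2 + c, a + b + 1}.
Label its elements g_1 = bc^2 + 1, g_2 = c^3 + b, g_3 = b^2 + c, g_4 = a + b + 1.

Reduce p = a + b + 1 modulo G:
  leading term a: subtract (1)·g_4 from a + b + 1 → 0
  normal form = 0.
Since the normal form is 0, p ∈ I.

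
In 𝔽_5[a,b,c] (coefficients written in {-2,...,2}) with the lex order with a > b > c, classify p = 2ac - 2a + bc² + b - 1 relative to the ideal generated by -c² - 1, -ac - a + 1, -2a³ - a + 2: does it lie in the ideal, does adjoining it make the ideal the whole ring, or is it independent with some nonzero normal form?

First compute the reduced Gröbner basis of I by Buchberger's algorithm.
f_1 = -c² - 1, LT = c².
f_2 = -ac - a + 1, LT = ac.
f_3 = -2a³ - a + 2, LT = a³.

S(f_1,f_2): lcm = ac². S = -ac + a + c.
  leading term ac: subtract (1)·f_2 from -ac + a + c → 2a + c - 1
  leading term a: no divisor's leading term divides it; move 2a to the remainder.
  leading term c: no divisor's leading term divides it; move c to the remainder.
  leading term 1: no divisor's leading term divides it; move -1 to the remainder.
  remainder 2a + c - 1 ≠ 0; add h_4 = 2a + c - 1 to the basis.

S(f_2,f_3): lcm = a³c. S = a³ - a² + 2ac + c.
  leading term a³: subtract (2)·f_3 from a³ - a² + 2ac + c → -a² + 2ac + 2a + c + 1
  leading term a²: subtract (2a)·h_4 from -a² + 2ac + 2a + c + 1 → -a + c + 1
  leading term a: subtract (2)·h_4 from -a + c + 1 → -c - 2
  leading term c: no divisor's leading term divides it; move -c to the remainder.
  leading term 1: no divisor's leading term divides it; move -2 to the remainder.
  remainder -c - 2 ≠ 0; add h_5 = -c - 2 to the basis.

The other S-polynomials (S(f_1,f_3), S(f_1,h_4), S(f_2,h_4), S(f_3,h_4), S(f_1,h_5), S(f_2,h_5), S(f_3,h_5), S(h_4,h_5)) all reduce to 0 modulo the current basis, so we have a Gröbner basis.
Inter-reduce: drop elements whose leading term is divisible by another's, tail-reduce, and make monic.
Reduced Gröbner basis: {a + 1, c + 2}.
Label its elements g_1 = a + 1, g_2 = c + 2.

Reduce p = 2ac - 2a + bc² + b - 1 modulo G:
  leading term ac: subtract (2c)·g_1 from 2ac - 2a + bc² + b - 1 → -2a + bc² + b - 2c - 1
  leading term a: subtract (-2)·g_1 from -2a + bc² + b - 2c - 1 → bc² + b - 2c + 1
  leading term bc²: subtract (bc)·g_2 from bc² + b - 2c + 1 → -2bc + b - 2c + 1
  leading term bc: subtract (-2b)·g_2 from -2bc + b - 2c + 1 → -2c + 1
  leading term c: subtract (-2)·g_2 from -2c + 1 → 0
  normal form = 0.
Since the normal form is 0, p ∈ I.

2ac - 2a + bc² + b - 1 lies in I (it reduces to 0).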